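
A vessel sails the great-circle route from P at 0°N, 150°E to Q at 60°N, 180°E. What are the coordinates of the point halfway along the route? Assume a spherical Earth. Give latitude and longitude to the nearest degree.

≈ 31°N, 160°E

Convert each endpoint to a unit vector on the sphere (x = cos φ cos λ, y = cos φ sin λ, z = sin φ).
The central angle between the endpoints is δ = arccos(p₁·p₂) ≈ 1.123 rad (64.3°).
Interpolate at f = 1/2 with slerp weights a = sin((1−f)δ)/sin δ ≈ 0.591, b = sin(fδ)/sin δ ≈ 0.591.
p = a·p₁ + b·p₂ ≈ (-0.807, 0.295, 0.512); φ = arcsin(p_z) ≈ 30.77°, λ = atan2(p_y, p_x) ≈ 159.90°.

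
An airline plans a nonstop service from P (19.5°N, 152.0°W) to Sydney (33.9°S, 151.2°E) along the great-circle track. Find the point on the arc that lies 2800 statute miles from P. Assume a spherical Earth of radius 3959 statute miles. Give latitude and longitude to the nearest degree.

≈ (10°S, 180°E)

Convert each endpoint to a unit vector on the sphere (x = cos φ cos λ, y = cos φ sin λ, z = sin φ).
The central angle between the endpoints is δ = arccos(p₁·p₂) ≈ 1.326 rad (76.0°). The total great-circle distance is δ·R ≈ 1.326 × 3959 ≈ 5250 mi, so the target fraction is f = 2800/5250 ≈ 0.533.
Interpolate at f ≈ 0.533 with slerp weights a = sin((1−f)δ)/sin δ ≈ 0.598, b = sin(fδ)/sin δ ≈ 0.670.
p = a·p₁ + b·p₂ ≈ (-0.985, 0.003, -0.174); φ = arcsin(p_z) ≈ -10.02°, λ = atan2(p_y, p_x) ≈ 179.82°.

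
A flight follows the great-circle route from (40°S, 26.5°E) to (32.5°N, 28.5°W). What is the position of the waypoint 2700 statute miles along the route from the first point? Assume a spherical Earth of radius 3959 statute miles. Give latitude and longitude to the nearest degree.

Write both endpoints as unit vectors p₁, p₂ with components (cos φ cos λ, cos φ sin λ, sin φ).
The central angle between the endpoints is δ = arccos(p₁·p₂) ≈ 1.546 rad (88.6°). The total great-circle distance is δ·R ≈ 1.546 × 3959 ≈ 6119 mi, so the target fraction is f = 2700/6119 ≈ 0.441.
Interpolate at f ≈ 0.441 with slerp weights a = sin((1−f)δ)/sin δ ≈ 0.760, b = sin(fδ)/sin δ ≈ 0.631.
p = a·p₁ + b·p₂ ≈ (0.989, 0.006, -0.150); φ = arcsin(p_z) ≈ -8.63°, λ = atan2(p_y, p_x) ≈ 0.36°.

≈ (9°S, 0°E)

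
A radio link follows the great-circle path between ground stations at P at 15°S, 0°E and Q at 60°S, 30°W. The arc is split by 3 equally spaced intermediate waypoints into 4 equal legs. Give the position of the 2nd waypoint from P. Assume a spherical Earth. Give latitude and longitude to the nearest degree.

≈ 38°S, 10°W

The haversine formula gives a central angle δ ≈ 0.873 rad (50.0°) between the endpoints.
Interpolate at f = 2/4 with slerp weights a = sin((1−f)δ)/sin δ ≈ 0.552, b = sin(fδ)/sin δ ≈ 0.552.
p = a·p₁ + b·p₂ ≈ (0.772, -0.138, -0.621); φ = arcsin(p_z) ≈ -38.36°, λ = atan2(p_y, p_x) ≈ -10.13°.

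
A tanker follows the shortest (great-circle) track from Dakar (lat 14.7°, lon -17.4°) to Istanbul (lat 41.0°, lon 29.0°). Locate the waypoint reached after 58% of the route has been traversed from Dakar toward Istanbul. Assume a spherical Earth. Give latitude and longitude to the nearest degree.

≈ lat 32°, lon 6°

Convert each endpoint to a unit vector on the sphere (x = cos φ cos λ, y = cos φ sin λ, z = sin φ).
The central angle between the endpoints is δ = arccos(p₁·p₂) ≈ 0.837 rad (47.9°).
Interpolate at f = 0.58 with slerp weights a = sin((1−f)δ)/sin δ ≈ 0.464, b = sin(fδ)/sin δ ≈ 0.628.
p = a·p₁ + b·p₂ ≈ (0.843, 0.096, 0.530); φ = arcsin(p_z) ≈ 32.00°, λ = atan2(p_y, p_x) ≈ 6.48°.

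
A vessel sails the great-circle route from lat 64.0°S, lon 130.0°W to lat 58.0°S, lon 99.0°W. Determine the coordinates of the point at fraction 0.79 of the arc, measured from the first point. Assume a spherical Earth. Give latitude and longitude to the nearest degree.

≈ lat 60°S, lon 104°W

Convert each endpoint to a unit vector on the sphere (x = cos φ cos λ, y = cos φ sin λ, z = sin φ).
The central angle between the endpoints is δ = arccos(p₁·p₂) ≈ 0.279 rad (16.0°).
Interpolate at f = 0.79 with slerp weights a = sin((1−f)δ)/sin δ ≈ 0.213, b = sin(fδ)/sin δ ≈ 0.794.
p = a·p₁ + b·p₂ ≈ (-0.126, -0.487, -0.864); φ = arcsin(p_z) ≈ -59.81°, λ = atan2(p_y, p_x) ≈ -104.48°.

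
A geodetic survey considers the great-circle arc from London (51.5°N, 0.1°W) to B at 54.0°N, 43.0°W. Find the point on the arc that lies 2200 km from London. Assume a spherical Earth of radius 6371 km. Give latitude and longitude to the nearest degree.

The haversine formula gives a central angle δ ≈ 0.448 rad (25.7°) between the endpoints. The total great-circle distance is δ·R ≈ 0.448 × 6371 ≈ 2856 km, so the target fraction is f = 2200/2856 ≈ 0.770.
Interpolate at f ≈ 0.770 with slerp weights a = sin((1−f)δ)/sin δ ≈ 0.237, b = sin(fδ)/sin δ ≈ 0.781.
p = a·p₁ + b·p₂ ≈ (0.483, -0.313, 0.817); φ = arcsin(p_z) ≈ 54.83°, λ = atan2(p_y, p_x) ≈ -32.95°.

≈ 55°N, 33°W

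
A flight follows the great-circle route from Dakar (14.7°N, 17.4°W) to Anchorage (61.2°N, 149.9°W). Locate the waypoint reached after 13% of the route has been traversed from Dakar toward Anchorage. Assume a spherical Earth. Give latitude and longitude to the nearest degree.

≈ 26°N, 22°W

Write both endpoints as unit vectors p₁, p₂ with components (cos φ cos λ, cos φ sin λ, sin φ).
The central angle between the endpoints is δ = arccos(p₁·p₂) ≈ 1.663 rad (95.3°).
Interpolate at f = 0.13 with slerp weights a = sin((1−f)δ)/sin δ ≈ 0.997, b = sin(fδ)/sin δ ≈ 0.215.
p = a·p₁ + b·p₂ ≈ (0.830, -0.340, 0.442); φ = arcsin(p_z) ≈ 26.21°, λ = atan2(p_y, p_x) ≈ -22.29°.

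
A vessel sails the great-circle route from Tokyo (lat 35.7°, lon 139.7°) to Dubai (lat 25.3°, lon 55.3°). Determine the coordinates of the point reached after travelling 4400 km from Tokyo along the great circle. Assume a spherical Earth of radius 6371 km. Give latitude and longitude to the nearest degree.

Write both endpoints as unit vectors p₁, p₂ with components (cos φ cos λ, cos φ sin λ, sin φ).
The central angle between the endpoints is δ = arccos(p₁·p₂) ≈ 1.244 rad (71.3°). The total great-circle distance is δ·R ≈ 1.244 × 6371 ≈ 7925 km, so the target fraction is f = 4400/7925 ≈ 0.555.
Interpolate at f ≈ 0.555 with slerp weights a = sin((1−f)δ)/sin δ ≈ 0.555, b = sin(fδ)/sin δ ≈ 0.673.
p = a·p₁ + b·p₂ ≈ (0.002, 0.791, 0.611); φ = arcsin(p_z) ≈ 37.68°, λ = atan2(p_y, p_x) ≈ 89.82°.

≈ lat 38°, lon 90°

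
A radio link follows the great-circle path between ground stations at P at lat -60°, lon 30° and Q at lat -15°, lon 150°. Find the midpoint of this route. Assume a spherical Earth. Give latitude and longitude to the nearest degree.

≈ lat -53°, lon 119°

From cos δ = sin φ₁ sin φ₂ + cos φ₁ cos φ₂ cos Δλ, the central angle is δ ≈ 1.588 rad (91.0°).
Interpolate at f = 1/2 with slerp weights a = sin((1−f)δ)/sin δ ≈ 0.713, b = sin(fδ)/sin δ ≈ 0.713.
p = a·p₁ + b·p₂ ≈ (-0.288, 0.523, -0.802); φ = arcsin(p_z) ≈ -53.36°, λ = atan2(p_y, p_x) ≈ 118.83°.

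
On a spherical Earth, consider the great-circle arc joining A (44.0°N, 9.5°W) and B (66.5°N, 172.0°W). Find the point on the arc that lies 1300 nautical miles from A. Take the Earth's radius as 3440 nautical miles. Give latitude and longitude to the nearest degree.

≈ (65°N, 16°W)

Write both endpoints as unit vectors p₁, p₂ with components (cos φ cos λ, cos φ sin λ, sin φ).
The central angle between the endpoints is δ = arccos(p₁·p₂) ≈ 1.199 rad (68.7°). The total great-circle distance is δ·R ≈ 1.199 × 3440 ≈ 4124 nmi, so the target fraction is f = 1300/4124 ≈ 0.315.
Interpolate at f ≈ 0.315 with slerp weights a = sin((1−f)δ)/sin δ ≈ 0.785, b = sin(fδ)/sin δ ≈ 0.396.
p = a·p₁ + b·p₂ ≈ (0.401, -0.115, 0.909); φ = arcsin(p_z) ≈ 65.35°, λ = atan2(p_y, p_x) ≈ -16.04°.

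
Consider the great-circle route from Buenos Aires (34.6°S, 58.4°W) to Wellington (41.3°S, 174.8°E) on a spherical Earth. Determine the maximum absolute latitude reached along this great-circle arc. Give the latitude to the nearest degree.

The great circle lies in the plane with unit normal n̂ = (p₁ × p₂)/|p₁ × p₂|.
Here n̂_z ≈ -0.495; the vertex latitude is φ_max = arccos|n̂_z| ≈ 60.3°.
Check via Clairaut: cos φ_max = |cos φ₁| · sin C = cos(34.6°)·sin(143.0°) ≈ 0.495, again giving ≈ 60.3°.

≈ 60°S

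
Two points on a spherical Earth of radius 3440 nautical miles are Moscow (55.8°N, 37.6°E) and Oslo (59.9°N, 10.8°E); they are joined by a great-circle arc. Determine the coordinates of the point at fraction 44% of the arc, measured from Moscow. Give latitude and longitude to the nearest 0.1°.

Convert each endpoint to a unit vector on the sphere (x = cos φ cos λ, y = cos φ sin λ, z = sin φ).
The central angle between the endpoints is δ = arccos(p₁·p₂) ≈ 0.257 rad (14.7°).
Interpolate at f = 0.44 with slerp weights a = sin((1−f)δ)/sin δ ≈ 0.564, b = sin(fδ)/sin δ ≈ 0.444.
p = a·p₁ + b·p₂ ≈ (0.470, 0.235, 0.851); φ = arcsin(p_z) ≈ 58.29°, λ = atan2(p_y, p_x) ≈ 26.59°.

≈ 58.3°N, 26.6°E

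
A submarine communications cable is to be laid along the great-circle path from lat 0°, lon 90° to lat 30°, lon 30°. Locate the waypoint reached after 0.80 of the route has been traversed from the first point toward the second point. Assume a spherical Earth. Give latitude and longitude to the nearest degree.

≈ lat 26°, lon 44°

Convert each endpoint to a unit vector on the sphere (x = cos φ cos λ, y = cos φ sin λ, z = sin φ).
The central angle between the endpoints is δ = arccos(p₁·p₂) ≈ 1.123 rad (64.3°).
Interpolate at f = 0.80 with slerp weights a = sin((1−f)δ)/sin δ ≈ 0.247, b = sin(fδ)/sin δ ≈ 0.868.
p = a·p₁ + b·p₂ ≈ (0.651, 0.623, 0.434); φ = arcsin(p_z) ≈ 25.72°, λ = atan2(p_y, p_x) ≈ 43.74°.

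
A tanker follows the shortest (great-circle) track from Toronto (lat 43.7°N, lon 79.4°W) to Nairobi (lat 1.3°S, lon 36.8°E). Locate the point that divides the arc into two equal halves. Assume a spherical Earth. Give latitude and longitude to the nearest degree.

≈ lat 35°N, lon 7°W

The haversine formula gives a central angle δ ≈ 1.912 rad (109.6°) between the endpoints.
Interpolate at f = 1/2 with slerp weights a = sin((1−f)δ)/sin δ ≈ 0.867, b = sin(fδ)/sin δ ≈ 0.867.
p = a·p₁ + b·p₂ ≈ (0.809, -0.097, 0.579); φ = arcsin(p_z) ≈ 35.40°, λ = atan2(p_y, p_x) ≈ -6.83°.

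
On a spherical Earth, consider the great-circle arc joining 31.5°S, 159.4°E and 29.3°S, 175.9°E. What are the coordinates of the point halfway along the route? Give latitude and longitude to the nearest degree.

Write both endpoints as unit vectors p₁, p₂ with components (cos φ cos λ, cos φ sin λ, sin φ).
The central angle between the endpoints is δ = arccos(p₁·p₂) ≈ 0.251 rad (14.4°).
Interpolate at f = 1/2 with slerp weights a = sin((1−f)δ)/sin δ ≈ 0.504, b = sin(fδ)/sin δ ≈ 0.504.
p = a·p₁ + b·p₂ ≈ (-0.841, 0.183, -0.510); φ = arcsin(p_z) ≈ -30.66°, λ = atan2(p_y, p_x) ≈ 167.74°.

≈ 31°S, 168°E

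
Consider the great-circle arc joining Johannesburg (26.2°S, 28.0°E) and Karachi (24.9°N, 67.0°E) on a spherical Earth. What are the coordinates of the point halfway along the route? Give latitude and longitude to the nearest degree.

From cos δ = sin φ₁ sin φ₂ + cos φ₁ cos φ₂ cos Δλ, the central angle is δ ≈ 1.108 rad (63.5°).
Interpolate at f = 1/2 with slerp weights a = sin((1−f)δ)/sin δ ≈ 0.588, b = sin(fδ)/sin δ ≈ 0.588.
p = a·p₁ + b·p₂ ≈ (0.674, 0.739, -0.012); φ = arcsin(p_z) ≈ -0.69°, λ = atan2(p_y, p_x) ≈ 47.61°.

≈ 1°S, 48°E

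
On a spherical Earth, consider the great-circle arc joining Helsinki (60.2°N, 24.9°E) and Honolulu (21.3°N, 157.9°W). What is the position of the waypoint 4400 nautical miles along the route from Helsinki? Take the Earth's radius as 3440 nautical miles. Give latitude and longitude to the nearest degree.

Write both endpoints as unit vectors p₁, p₂ with components (cos φ cos λ, cos φ sin λ, sin φ).
The central angle between the endpoints is δ = arccos(p₁·p₂) ≈ 1.719 rad (98.5°). The total great-circle distance is δ·R ≈ 1.719 × 3440 ≈ 5912 nmi, so the target fraction is f = 4400/5912 ≈ 0.744.
Interpolate at f ≈ 0.744 with slerp weights a = sin((1−f)δ)/sin δ ≈ 0.430, b = sin(fδ)/sin δ ≈ 0.968.
p = a·p₁ + b·p₂ ≈ (-0.642, -0.249, 0.725); φ = arcsin(p_z) ≈ 46.47°, λ = atan2(p_y, p_x) ≈ -158.77°.

≈ 46°N, 159°W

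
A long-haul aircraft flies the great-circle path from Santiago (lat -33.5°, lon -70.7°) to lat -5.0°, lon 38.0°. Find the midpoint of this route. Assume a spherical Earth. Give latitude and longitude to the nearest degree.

≈ lat -31°, lon -9°

Write both endpoints as unit vectors p₁, p₂ with components (cos φ cos λ, cos φ sin λ, sin φ).
The central angle between the endpoints is δ = arccos(p₁·p₂) ≈ 1.791 rad (102.6°).
Interpolate at f = 1/2 with slerp weights a = sin((1−f)δ)/sin δ ≈ 0.800, b = sin(fδ)/sin δ ≈ 0.800.
p = a·p₁ + b·p₂ ≈ (0.848, -0.139, -0.511); φ = arcsin(p_z) ≈ -30.74°, λ = atan2(p_y, p_x) ≈ -9.30°.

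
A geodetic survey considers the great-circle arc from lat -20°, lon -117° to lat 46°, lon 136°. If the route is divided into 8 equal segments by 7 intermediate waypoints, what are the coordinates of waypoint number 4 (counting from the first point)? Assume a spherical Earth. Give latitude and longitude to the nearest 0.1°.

≈ lat 20.8°, lon -159.0°

Convert each endpoint to a unit vector on the sphere (x = cos φ cos λ, y = cos φ sin λ, z = sin φ).
The central angle between the endpoints is δ = arccos(p₁·p₂) ≈ 2.023 rad (115.9°).
Interpolate at f = 4/8 with slerp weights a = sin((1−f)δ)/sin δ ≈ 0.942, b = sin(fδ)/sin δ ≈ 0.942.
p = a·p₁ + b·p₂ ≈ (-0.873, -0.334, 0.356); φ = arcsin(p_z) ≈ 20.83°, λ = atan2(p_y, p_x) ≈ -159.05°.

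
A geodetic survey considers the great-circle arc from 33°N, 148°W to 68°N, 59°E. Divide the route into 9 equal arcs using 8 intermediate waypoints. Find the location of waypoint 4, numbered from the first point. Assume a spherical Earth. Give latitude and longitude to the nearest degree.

From cos δ = sin φ₁ sin φ₂ + cos φ₁ cos φ₂ cos Δλ, the central angle is δ ≈ 1.344 rad (77.0°).
Interpolate at f = 4/9 with slerp weights a = sin((1−f)δ)/sin δ ≈ 0.697, b = sin(fδ)/sin δ ≈ 0.577.
p = a·p₁ + b·p₂ ≈ (-0.384, -0.124, 0.915); φ = arcsin(p_z) ≈ 66.17°, λ = atan2(p_y, p_x) ≈ -162.06°.

≈ 66°N, 162°W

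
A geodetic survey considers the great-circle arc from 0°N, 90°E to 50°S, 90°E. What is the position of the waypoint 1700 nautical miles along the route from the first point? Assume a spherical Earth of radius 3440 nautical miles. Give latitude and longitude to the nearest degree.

Convert each endpoint to a unit vector on the sphere (x = cos φ cos λ, y = cos φ sin λ, z = sin φ).
The central angle between the endpoints is δ = arccos(p₁·p₂) ≈ 0.873 rad (50.0°). The total great-circle distance is δ·R ≈ 0.873 × 3440 ≈ 3002 nmi, so the target fraction is f = 1700/3002 ≈ 0.566.
Interpolate at f ≈ 0.566 with slerp weights a = sin((1−f)δ)/sin δ ≈ 0.482, b = sin(fδ)/sin δ ≈ 0.619.
p = a·p₁ + b·p₂ ≈ (0.000, 0.880, -0.474); φ = arcsin(p_z) ≈ -28.31°, λ = atan2(p_y, p_x) ≈ 90.00°.

≈ 28°S, 90°E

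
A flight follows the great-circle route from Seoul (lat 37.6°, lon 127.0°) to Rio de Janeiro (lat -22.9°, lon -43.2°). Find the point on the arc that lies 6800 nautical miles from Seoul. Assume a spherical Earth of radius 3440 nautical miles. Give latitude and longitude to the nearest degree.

Write both endpoints as unit vectors p₁, p₂ with components (cos φ cos λ, cos φ sin λ, sin φ).
The central angle between the endpoints is δ = arccos(p₁·p₂) ≈ 2.846 rad (163.1°). The total great-circle distance is δ·R ≈ 2.846 × 3440 ≈ 9790 nmi, so the target fraction is f = 6800/9790 ≈ 0.695.
Interpolate at f ≈ 0.695 with slerp weights a = sin((1−f)δ)/sin δ ≈ 2.622, b = sin(fδ)/sin δ ≈ 3.153.
p = a·p₁ + b·p₂ ≈ (0.867, -0.330, 0.373); φ = arcsin(p_z) ≈ 21.87°, λ = atan2(p_y, p_x) ≈ -20.81°.

≈ lat 22°, lon -21°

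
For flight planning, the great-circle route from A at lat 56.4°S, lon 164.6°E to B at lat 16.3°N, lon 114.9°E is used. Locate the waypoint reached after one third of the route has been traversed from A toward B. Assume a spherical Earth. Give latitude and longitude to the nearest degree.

Write both endpoints as unit vectors p₁, p₂ with components (cos φ cos λ, cos φ sin λ, sin φ).
The central angle between the endpoints is δ = arccos(p₁·p₂) ≈ 1.461 rad (83.7°).
Interpolate at f = 1/3 with slerp weights a = sin((1−f)δ)/sin δ ≈ 0.832, b = sin(fδ)/sin δ ≈ 0.471.
p = a·p₁ + b·p₂ ≈ (-0.634, 0.532, -0.561); φ = arcsin(p_z) ≈ -34.12°, λ = atan2(p_y, p_x) ≈ 140.00°.

≈ lat 34°S, lon 140°E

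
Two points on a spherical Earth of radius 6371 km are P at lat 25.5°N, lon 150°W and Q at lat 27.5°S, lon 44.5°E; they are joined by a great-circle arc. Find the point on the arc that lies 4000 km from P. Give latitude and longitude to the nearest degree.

≈ lat 14°N, lon 174°E

Write both endpoints as unit vectors p₁, p₂ with components (cos φ cos λ, cos φ sin λ, sin φ).
The central angle between the endpoints is δ = arccos(p₁·p₂) ≈ 2.913 rad (166.9°). The total great-circle distance is δ·R ≈ 2.913 × 6371 ≈ 18556 km, so the target fraction is f = 4000/18556 ≈ 0.216.
Interpolate at f ≈ 0.216 with slerp weights a = sin((1−f)δ)/sin δ ≈ 3.329, b = sin(fδ)/sin δ ≈ 2.587.
p = a·p₁ + b·p₂ ≈ (-0.965, 0.106, 0.239); φ = arcsin(p_z) ≈ 13.80°, λ = atan2(p_y, p_x) ≈ 173.72°.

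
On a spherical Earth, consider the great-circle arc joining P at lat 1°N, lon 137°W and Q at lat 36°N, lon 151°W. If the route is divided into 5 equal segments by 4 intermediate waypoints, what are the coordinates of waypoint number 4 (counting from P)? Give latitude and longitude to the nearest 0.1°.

≈ lat 29.1°N, lon 147.6°W

Convert each endpoint to a unit vector on the sphere (x = cos φ cos λ, y = cos φ sin λ, z = sin φ).
The central angle between the endpoints is δ = arccos(p₁·p₂) ≈ 0.652 rad (37.3°).
Interpolate at f = 4/5 with slerp weights a = sin((1−f)δ)/sin δ ≈ 0.214, b = sin(fδ)/sin δ ≈ 0.821.
p = a·p₁ + b·p₂ ≈ (-0.738, -0.468, 0.486); φ = arcsin(p_z) ≈ 29.10°, λ = atan2(p_y, p_x) ≈ -147.60°.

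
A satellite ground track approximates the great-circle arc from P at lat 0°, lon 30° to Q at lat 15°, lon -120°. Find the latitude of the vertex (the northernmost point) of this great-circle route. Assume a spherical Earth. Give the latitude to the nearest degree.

The great circle lies in the plane with unit normal n̂ = (p₁ × p₂)/|p₁ × p₂|.
Here n̂_z ≈ -0.881; the vertex latitude is φ_max = arccos|n̂_z| ≈ 28.2°.

≈ 28°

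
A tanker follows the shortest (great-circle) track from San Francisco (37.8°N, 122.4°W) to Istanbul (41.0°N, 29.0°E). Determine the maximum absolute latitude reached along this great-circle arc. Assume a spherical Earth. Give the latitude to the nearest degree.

≈ 73°N

The great circle lies in the plane with unit normal n̂ = (p₁ × p₂)/|p₁ × p₂|.
Here n̂_z ≈ +0.288; the vertex latitude is φ_max = arccos|n̂_z| ≈ 73.3°.
Check via Clairaut: cos φ_max = |cos φ₁| · sin C = cos(37.8°)·sin(21.3°) ≈ 0.288, again giving ≈ 73.3°.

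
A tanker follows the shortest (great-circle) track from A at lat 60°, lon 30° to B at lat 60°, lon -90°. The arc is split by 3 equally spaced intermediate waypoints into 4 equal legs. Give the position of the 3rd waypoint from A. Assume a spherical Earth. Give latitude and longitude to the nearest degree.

≈ lat 70°, lon -69°

Write both endpoints as unit vectors p₁, p₂ with components (cos φ cos λ, cos φ sin λ, sin φ).
The central angle between the endpoints is δ = arccos(p₁·p₂) ≈ 0.896 rad (51.3°).
Interpolate at f = 3/4 with slerp weights a = sin((1−f)δ)/sin δ ≈ 0.284, b = sin(fδ)/sin δ ≈ 0.797.
p = a·p₁ + b·p₂ ≈ (0.123, -0.328, 0.937); φ = arcsin(p_z) ≈ 69.52°, λ = atan2(p_y, p_x) ≈ -69.39°.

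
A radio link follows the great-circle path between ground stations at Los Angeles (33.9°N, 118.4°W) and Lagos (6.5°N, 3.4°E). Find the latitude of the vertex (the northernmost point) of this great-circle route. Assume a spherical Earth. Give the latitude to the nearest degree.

The great circle lies in the plane with unit normal n̂ = (p₁ × p₂)/|p₁ × p₂|.
Here n̂_z ≈ +0.755; the vertex latitude is φ_max = arccos|n̂_z| ≈ 41.0°.
Check via Clairaut: cos φ_max = |cos φ₁| · sin C = cos(33.9°)·sin(65.4°) ≈ 0.755, again giving ≈ 41.0°.

≈ 41°N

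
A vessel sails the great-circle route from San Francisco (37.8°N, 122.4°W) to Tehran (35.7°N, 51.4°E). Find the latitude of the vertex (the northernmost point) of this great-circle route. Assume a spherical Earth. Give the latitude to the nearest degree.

The great circle lies in the plane with unit normal n̂ = (p₁ × p₂)/|p₁ × p₂|.
Here n̂_z ≈ +0.072; the vertex latitude is φ_max = arccos|n̂_z| ≈ 85.9°.
Check via Clairaut: cos φ_max = |cos φ₁| · sin C = cos(37.8°)·sin(5.2°) ≈ 0.072, again giving ≈ 85.9°.

≈ 86°N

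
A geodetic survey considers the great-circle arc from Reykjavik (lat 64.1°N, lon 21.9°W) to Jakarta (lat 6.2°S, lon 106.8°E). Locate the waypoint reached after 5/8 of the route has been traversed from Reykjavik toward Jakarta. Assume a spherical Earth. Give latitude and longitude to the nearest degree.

≈ lat 32°N, lon 90°E

From cos δ = sin φ₁ sin φ₂ + cos φ₁ cos φ₂ cos Δλ, the central angle is δ ≈ 1.948 rad (111.6°).
Interpolate at f = 5/8 with slerp weights a = sin((1−f)δ)/sin δ ≈ 0.718, b = sin(fδ)/sin δ ≈ 1.009.
p = a·p₁ + b·p₂ ≈ (0.001, 0.844, 0.537); φ = arcsin(p_z) ≈ 32.47°, λ = atan2(p_y, p_x) ≈ 89.94°.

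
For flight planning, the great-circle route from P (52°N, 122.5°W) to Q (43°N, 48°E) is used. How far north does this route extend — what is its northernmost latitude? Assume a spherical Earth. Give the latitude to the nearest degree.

≈ 86°N

The great circle lies in the plane with unit normal n̂ = (p₁ × p₂)/|p₁ × p₂|.
Here n̂_z ≈ +0.075; the vertex latitude is φ_max = arccos|n̂_z| ≈ 85.7°.
Check via Clairaut: cos φ_max = |cos φ₁| · sin C = cos(52.0°)·sin(7.0°) ≈ 0.075, again giving ≈ 85.7°.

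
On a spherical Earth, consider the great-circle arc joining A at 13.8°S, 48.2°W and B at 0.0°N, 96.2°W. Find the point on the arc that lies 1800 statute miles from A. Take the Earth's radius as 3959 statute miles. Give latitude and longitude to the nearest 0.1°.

Convert each endpoint to a unit vector on the sphere (x = cos φ cos λ, y = cos φ sin λ, z = sin φ).
The central angle between the endpoints is δ = arccos(p₁·p₂) ≈ 0.863 rad (49.5°). The total great-circle distance is δ·R ≈ 0.863 × 3959 ≈ 3418 mi, so the target fraction is f = 1800/3418 ≈ 0.527.
Interpolate at f ≈ 0.527 with slerp weights a = sin((1−f)δ)/sin δ ≈ 0.523, b = sin(fδ)/sin δ ≈ 0.578.
p = a·p₁ + b·p₂ ≈ (0.276, -0.953, -0.125); φ = arcsin(p_z) ≈ -7.17°, λ = atan2(p_y, p_x) ≈ -73.84°.

≈ 7.2°S, 73.8°W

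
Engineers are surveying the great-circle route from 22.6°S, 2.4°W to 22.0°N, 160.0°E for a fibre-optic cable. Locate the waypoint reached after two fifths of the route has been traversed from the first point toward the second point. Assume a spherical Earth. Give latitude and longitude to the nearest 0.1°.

Write both endpoints as unit vectors p₁, p₂ with components (cos φ cos λ, cos φ sin λ, sin φ).
The central angle between the endpoints is δ = arccos(p₁·p₂) ≈ 2.857 rad (163.7°).
Interpolate at f = 2/5 with slerp weights a = sin((1−f)δ)/sin δ ≈ 3.529, b = sin(fδ)/sin δ ≈ 3.245.
p = a·p₁ + b·p₂ ≈ (0.429, 0.892, -0.141); φ = arcsin(p_z) ≈ -8.10°, λ = atan2(p_y, p_x) ≈ 64.35°.

≈ 8.1°S, 64.4°E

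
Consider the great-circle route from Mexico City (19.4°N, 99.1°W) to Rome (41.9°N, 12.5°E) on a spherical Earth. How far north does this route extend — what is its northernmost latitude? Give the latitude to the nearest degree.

The great circle lies in the plane with unit normal n̂ = (p₁ × p₂)/|p₁ × p₂|.
Here n̂_z ≈ +0.653; the vertex latitude is φ_max = arccos|n̂_z| ≈ 49.2°.
Check via Clairaut: cos φ_max = |cos φ₁| · sin C = cos(19.4°)·sin(43.8°) ≈ 0.653, again giving ≈ 49.2°.

≈ 49°N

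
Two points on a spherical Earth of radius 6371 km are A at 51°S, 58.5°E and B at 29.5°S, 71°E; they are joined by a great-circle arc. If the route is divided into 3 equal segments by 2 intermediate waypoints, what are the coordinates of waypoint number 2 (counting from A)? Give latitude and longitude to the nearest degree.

≈ 37°S, 68°E

Write both endpoints as unit vectors p₁, p₂ with components (cos φ cos λ, cos φ sin λ, sin φ).
The central angle between the endpoints is δ = arccos(p₁·p₂) ≈ 0.409 rad (23.4°).
Interpolate at f = 2/3 with slerp weights a = sin((1−f)δ)/sin δ ≈ 0.342, b = sin(fδ)/sin δ ≈ 0.677.
p = a·p₁ + b·p₂ ≈ (0.304, 0.741, -0.599); φ = arcsin(p_z) ≈ -36.80°, λ = atan2(p_y, p_x) ≈ 67.67°.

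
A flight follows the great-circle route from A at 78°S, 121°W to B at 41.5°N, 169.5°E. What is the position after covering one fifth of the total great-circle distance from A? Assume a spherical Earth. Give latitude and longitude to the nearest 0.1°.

≈ 57.2°S, 164.5°W

Write both endpoints as unit vectors p₁, p₂ with components (cos φ cos λ, cos φ sin λ, sin φ).
The central angle between the endpoints is δ = arccos(p₁·p₂) ≈ 2.206 rad (126.4°).
Interpolate at f = 1/5 with slerp weights a = sin((1−f)δ)/sin δ ≈ 1.219, b = sin(fδ)/sin δ ≈ 0.531.
p = a·p₁ + b·p₂ ≈ (-0.521, -0.145, -0.841); φ = arcsin(p_z) ≈ -57.24°, λ = atan2(p_y, p_x) ≈ -164.47°.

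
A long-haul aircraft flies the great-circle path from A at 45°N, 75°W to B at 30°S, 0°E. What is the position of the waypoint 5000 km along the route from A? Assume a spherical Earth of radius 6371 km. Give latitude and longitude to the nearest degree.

≈ 14°N, 37°W

The haversine formula gives a central angle δ ≈ 1.767 rad (101.2°) between the endpoints. The total great-circle distance is δ·R ≈ 1.767 × 6371 ≈ 11258 km, so the target fraction is f = 5000/11258 ≈ 0.444.
Interpolate at f ≈ 0.444 with slerp weights a = sin((1−f)δ)/sin δ ≈ 0.848, b = sin(fδ)/sin δ ≈ 0.721.
p = a·p₁ + b·p₂ ≈ (0.779, -0.579, 0.239); φ = arcsin(p_z) ≈ 13.85°, λ = atan2(p_y, p_x) ≈ -36.63°.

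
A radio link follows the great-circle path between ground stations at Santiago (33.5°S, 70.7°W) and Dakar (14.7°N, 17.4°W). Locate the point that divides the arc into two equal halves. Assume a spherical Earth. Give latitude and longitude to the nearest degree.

≈ 10°S, 42°W

From cos δ = sin φ₁ sin φ₂ + cos φ₁ cos φ₂ cos Δλ, the central angle is δ ≈ 1.222 rad (70.0°).
Interpolate at f = 1/2 with slerp weights a = sin((1−f)δ)/sin δ ≈ 0.610, b = sin(fδ)/sin δ ≈ 0.610.
p = a·p₁ + b·p₂ ≈ (0.732, -0.657, -0.182); φ = arcsin(p_z) ≈ -10.49°, λ = atan2(p_y, p_x) ≈ -41.92°.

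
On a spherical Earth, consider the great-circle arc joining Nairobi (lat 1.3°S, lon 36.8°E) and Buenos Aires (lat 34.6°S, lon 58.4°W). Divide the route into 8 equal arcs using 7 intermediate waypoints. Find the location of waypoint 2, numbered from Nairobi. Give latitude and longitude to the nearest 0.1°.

≈ lat 14.3°S, lon 17.1°E

Write both endpoints as unit vectors p₁, p₂ with components (cos φ cos λ, cos φ sin λ, sin φ).
The central angle between the endpoints is δ = arccos(p₁·p₂) ≈ 1.633 rad (93.5°).
Interpolate at f = 2/8 with slerp weights a = sin((1−f)δ)/sin δ ≈ 0.942, b = sin(fδ)/sin δ ≈ 0.398.
p = a·p₁ + b·p₂ ≈ (0.926, 0.286, -0.247); φ = arcsin(p_z) ≈ -14.31°, λ = atan2(p_y, p_x) ≈ 17.14°.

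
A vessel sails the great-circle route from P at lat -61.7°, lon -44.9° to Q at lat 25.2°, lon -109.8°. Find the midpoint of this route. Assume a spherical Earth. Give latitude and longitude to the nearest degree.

Write both endpoints as unit vectors p₁, p₂ with components (cos φ cos λ, cos φ sin λ, sin φ).
The central angle between the endpoints is δ = arccos(p₁·p₂) ≈ 1.765 rad (101.1°).
Interpolate at f = 1/2 with slerp weights a = sin((1−f)δ)/sin δ ≈ 0.787, b = sin(fδ)/sin δ ≈ 0.787.
p = a·p₁ + b·p₂ ≈ (0.023, -0.933, -0.358); φ = arcsin(p_z) ≈ -20.97°, λ = atan2(p_y, p_x) ≈ -88.58°.

≈ lat -21°, lon -89°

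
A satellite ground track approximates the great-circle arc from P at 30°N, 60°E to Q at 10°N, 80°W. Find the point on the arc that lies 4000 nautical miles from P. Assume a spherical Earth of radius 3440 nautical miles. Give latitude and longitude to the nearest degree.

Convert each endpoint to a unit vector on the sphere (x = cos φ cos λ, y = cos φ sin λ, z = sin φ).
The central angle between the endpoints is δ = arccos(p₁·p₂) ≈ 2.173 rad (124.5°). The total great-circle distance is δ·R ≈ 2.173 × 3440 ≈ 7475 nmi, so the target fraction is f = 4000/7475 ≈ 0.535.
Interpolate at f ≈ 0.535 with slerp weights a = sin((1−f)δ)/sin δ ≈ 1.028, b = sin(fδ)/sin δ ≈ 1.114.
p = a·p₁ + b·p₂ ≈ (0.636, -0.309, 0.707); φ = arcsin(p_z) ≈ 45.02°, λ = atan2(p_y, p_x) ≈ -25.96°.

≈ 45°N, 26°W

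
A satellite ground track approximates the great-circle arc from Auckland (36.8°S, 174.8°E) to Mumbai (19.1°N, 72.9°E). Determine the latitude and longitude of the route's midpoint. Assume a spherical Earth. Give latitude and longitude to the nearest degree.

Write both endpoints as unit vectors p₁, p₂ with components (cos φ cos λ, cos φ sin λ, sin φ).
The central angle between the endpoints is δ = arccos(p₁·p₂) ≈ 1.931 rad (110.6°).
Interpolate at f = 1/2 with slerp weights a = sin((1−f)δ)/sin δ ≈ 0.878, b = sin(fδ)/sin δ ≈ 0.878.
p = a·p₁ + b·p₂ ≈ (-0.456, 0.857, -0.239); φ = arcsin(p_z) ≈ -13.81°, λ = atan2(p_y, p_x) ≈ 118.04°.

≈ 14°S, 118°E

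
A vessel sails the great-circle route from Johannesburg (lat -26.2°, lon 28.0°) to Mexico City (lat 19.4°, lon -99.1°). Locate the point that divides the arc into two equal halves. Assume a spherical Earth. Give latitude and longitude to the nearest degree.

≈ lat -8°, lon -38°

From cos δ = sin φ₁ sin φ₂ + cos φ₁ cos φ₂ cos Δλ, the central angle is δ ≈ 2.288 rad (131.1°).
Interpolate at f = 1/2 with slerp weights a = sin((1−f)δ)/sin δ ≈ 1.208, b = sin(fδ)/sin δ ≈ 1.208.
p = a·p₁ + b·p₂ ≈ (0.777, -0.616, -0.132); φ = arcsin(p_z) ≈ -7.59°, λ = atan2(p_y, p_x) ≈ -38.42°.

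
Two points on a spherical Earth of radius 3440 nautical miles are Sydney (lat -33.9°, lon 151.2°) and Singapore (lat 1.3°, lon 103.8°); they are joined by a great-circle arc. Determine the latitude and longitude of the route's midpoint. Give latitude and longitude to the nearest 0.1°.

≈ lat -17.7°, lon 125.2°

Convert each endpoint to a unit vector on the sphere (x = cos φ cos λ, y = cos φ sin λ, z = sin φ).
The central angle between the endpoints is δ = arccos(p₁·p₂) ≈ 0.990 rad (56.7°).
Interpolate at f = 1/2 with slerp weights a = sin((1−f)δ)/sin δ ≈ 0.568, b = sin(fδ)/sin δ ≈ 0.568.
p = a·p₁ + b·p₂ ≈ (-0.549, 0.779, -0.304); φ = arcsin(p_z) ≈ -17.70°, λ = atan2(p_y, p_x) ≈ 125.17°.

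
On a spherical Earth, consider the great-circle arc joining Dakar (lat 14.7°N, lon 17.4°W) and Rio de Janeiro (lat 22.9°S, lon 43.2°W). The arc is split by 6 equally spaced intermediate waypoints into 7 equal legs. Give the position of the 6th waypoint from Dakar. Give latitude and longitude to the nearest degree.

≈ lat 18°S, lon 39°W

The haversine formula gives a central angle δ ≈ 0.791 rad (45.3°) between the endpoints.
Interpolate at f = 6/7 with slerp weights a = sin((1−f)δ)/sin δ ≈ 0.159, b = sin(fδ)/sin δ ≈ 0.882.
p = a·p₁ + b·p₂ ≈ (0.739, -0.602, -0.303); φ = arcsin(p_z) ≈ -17.64°, λ = atan2(p_y, p_x) ≈ -39.18°.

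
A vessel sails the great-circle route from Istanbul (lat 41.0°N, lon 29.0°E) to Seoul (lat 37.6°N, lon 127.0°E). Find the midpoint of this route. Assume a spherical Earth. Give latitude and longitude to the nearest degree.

≈ lat 51°N, lon 80°E

Convert each endpoint to a unit vector on the sphere (x = cos φ cos λ, y = cos φ sin λ, z = sin φ).
The central angle between the endpoints is δ = arccos(p₁·p₂) ≈ 1.248 rad (71.5°).
Interpolate at f = 1/2 with slerp weights a = sin((1−f)δ)/sin δ ≈ 0.616, b = sin(fδ)/sin δ ≈ 0.616.
p = a·p₁ + b·p₂ ≈ (0.113, 0.615, 0.780); φ = arcsin(p_z) ≈ 51.28°, λ = atan2(p_y, p_x) ≈ 79.60°.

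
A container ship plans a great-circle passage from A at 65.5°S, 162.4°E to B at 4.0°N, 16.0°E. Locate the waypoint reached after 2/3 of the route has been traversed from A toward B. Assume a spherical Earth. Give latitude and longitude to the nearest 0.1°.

≈ 32.7°S, 26.6°E

Write both endpoints as unit vectors p₁, p₂ with components (cos φ cos λ, cos φ sin λ, sin φ).
The central angle between the endpoints is δ = arccos(p₁·p₂) ≈ 1.991 rad (114.1°).
Interpolate at f = 2/3 with slerp weights a = sin((1−f)δ)/sin δ ≈ 0.675, b = sin(fδ)/sin δ ≈ 1.063.
p = a·p₁ + b·p₂ ≈ (0.753, 0.377, -0.540); φ = arcsin(p_z) ≈ -32.67°, λ = atan2(p_y, p_x) ≈ 26.60°.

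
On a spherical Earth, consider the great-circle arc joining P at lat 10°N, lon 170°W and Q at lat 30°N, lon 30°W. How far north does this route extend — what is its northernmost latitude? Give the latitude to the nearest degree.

The great circle lies in the plane with unit normal n̂ = (p₁ × p₂)/|p₁ × p₂|.
Here n̂_z ≈ +0.665; the vertex latitude is φ_max = arccos|n̂_z| ≈ 48.3°.
Check via Clairaut: cos φ_max = |cos φ₁| · sin C = cos(10.0°)·sin(42.5°) ≈ 0.665, again giving ≈ 48.3°.

≈ 48°N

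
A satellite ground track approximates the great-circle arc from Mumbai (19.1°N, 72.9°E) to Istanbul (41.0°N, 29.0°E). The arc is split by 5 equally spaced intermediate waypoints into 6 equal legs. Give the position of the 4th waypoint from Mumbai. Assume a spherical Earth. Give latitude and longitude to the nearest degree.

Convert each endpoint to a unit vector on the sphere (x = cos φ cos λ, y = cos φ sin λ, z = sin φ).
The central angle between the endpoints is δ = arccos(p₁·p₂) ≈ 0.755 rad (43.2°).
Interpolate at f = 4/6 with slerp weights a = sin((1−f)δ)/sin δ ≈ 0.363, b = sin(fδ)/sin δ ≈ 0.704.
p = a·p₁ + b·p₂ ≈ (0.566, 0.586, 0.581); φ = arcsin(p_z) ≈ 35.50°, λ = atan2(p_y, p_x) ≈ 46.00°.

≈ 35°N, 46°E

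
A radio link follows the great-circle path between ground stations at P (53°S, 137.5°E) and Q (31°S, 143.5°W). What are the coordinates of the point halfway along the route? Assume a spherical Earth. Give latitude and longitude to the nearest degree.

Convert each endpoint to a unit vector on the sphere (x = cos φ cos λ, y = cos φ sin λ, z = sin φ).
The central angle between the endpoints is δ = arccos(p₁·p₂) ≈ 1.036 rad (59.4°).
Interpolate at f = 1/2 with slerp weights a = sin((1−f)δ)/sin δ ≈ 0.575, b = sin(fδ)/sin δ ≈ 0.575.
p = a·p₁ + b·p₂ ≈ (-0.652, -0.059, -0.756); φ = arcsin(p_z) ≈ -49.11°, λ = atan2(p_y, p_x) ≈ -174.79°.

≈ (49°S, 175°W)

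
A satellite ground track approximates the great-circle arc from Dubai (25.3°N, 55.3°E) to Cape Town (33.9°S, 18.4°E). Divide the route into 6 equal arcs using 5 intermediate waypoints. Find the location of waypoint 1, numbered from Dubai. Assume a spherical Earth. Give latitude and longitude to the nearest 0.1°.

From cos δ = sin φ₁ sin φ₂ + cos φ₁ cos φ₂ cos Δλ, the central angle is δ ≈ 1.201 rad (68.8°).
Interpolate at f = 1/6 with slerp weights a = sin((1−f)δ)/sin δ ≈ 0.903, b = sin(fδ)/sin δ ≈ 0.213.
p = a·p₁ + b·p₂ ≈ (0.633, 0.727, 0.267); φ = arcsin(p_z) ≈ 15.48°, λ = atan2(p_y, p_x) ≈ 48.97°.

≈ (15.5°N, 49.0°E)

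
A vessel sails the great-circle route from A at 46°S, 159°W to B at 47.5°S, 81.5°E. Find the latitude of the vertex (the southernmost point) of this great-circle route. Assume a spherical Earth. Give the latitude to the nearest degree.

≈ 65°S

The great circle lies in the plane with unit normal n̂ = (p₁ × p₂)/|p₁ × p₂|.
Here n̂_z ≈ -0.428; the vertex latitude is φ_max = arccos|n̂_z| ≈ 64.7°.
Check via Clairaut: cos φ_max = |cos φ₁| · sin C = cos(46.0°)·sin(142.0°) ≈ 0.428, again giving ≈ 64.7°.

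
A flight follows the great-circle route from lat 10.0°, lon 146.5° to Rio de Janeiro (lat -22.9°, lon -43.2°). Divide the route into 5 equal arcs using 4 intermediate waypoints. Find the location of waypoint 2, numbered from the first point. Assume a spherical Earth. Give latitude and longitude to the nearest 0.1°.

Convert each endpoint to a unit vector on the sphere (x = cos φ cos λ, y = cos φ sin λ, z = sin φ).
The central angle between the endpoints is δ = arccos(p₁·p₂) ≈ 2.864 rad (164.1°).
Interpolate at f = 2/5 with slerp weights a = sin((1−f)δ)/sin δ ≈ 3.613, b = sin(fδ)/sin δ ≈ 3.327.
p = a·p₁ + b·p₂ ≈ (-0.732, -0.135, -0.667); φ = arcsin(p_z) ≈ -41.87°, λ = atan2(p_y, p_x) ≈ -169.59°.

≈ lat -41.9°, lon -169.6°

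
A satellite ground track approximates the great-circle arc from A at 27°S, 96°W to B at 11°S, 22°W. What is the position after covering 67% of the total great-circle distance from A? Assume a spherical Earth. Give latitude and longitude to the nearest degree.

Write both endpoints as unit vectors p₁, p₂ with components (cos φ cos λ, cos φ sin λ, sin φ).
The central angle between the endpoints is δ = arccos(p₁·p₂) ≈ 1.237 rad (70.9°).
Interpolate at f = 0.67 with slerp weights a = sin((1−f)δ)/sin δ ≈ 0.420, b = sin(fδ)/sin δ ≈ 0.780.
p = a·p₁ + b·p₂ ≈ (0.671, -0.659, -0.340); φ = arcsin(p_z) ≈ -19.85°, λ = atan2(p_y, p_x) ≈ -44.49°.

≈ 20°S, 44°W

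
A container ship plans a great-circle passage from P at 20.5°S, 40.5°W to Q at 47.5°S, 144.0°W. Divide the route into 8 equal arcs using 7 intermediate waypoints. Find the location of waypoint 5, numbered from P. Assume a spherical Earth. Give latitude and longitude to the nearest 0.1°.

Convert each endpoint to a unit vector on the sphere (x = cos φ cos λ, y = cos φ sin λ, z = sin φ).
The central angle between the endpoints is δ = arccos(p₁·p₂) ≈ 1.460 rad (83.7°).
Interpolate at f = 5/8 with slerp weights a = sin((1−f)δ)/sin δ ≈ 0.524, b = sin(fδ)/sin δ ≈ 0.796.
p = a·p₁ + b·p₂ ≈ (-0.062, -0.635, -0.770); φ = arcsin(p_z) ≈ -50.38°, λ = atan2(p_y, p_x) ≈ -95.58°.

≈ 50.4°S, 95.6°W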